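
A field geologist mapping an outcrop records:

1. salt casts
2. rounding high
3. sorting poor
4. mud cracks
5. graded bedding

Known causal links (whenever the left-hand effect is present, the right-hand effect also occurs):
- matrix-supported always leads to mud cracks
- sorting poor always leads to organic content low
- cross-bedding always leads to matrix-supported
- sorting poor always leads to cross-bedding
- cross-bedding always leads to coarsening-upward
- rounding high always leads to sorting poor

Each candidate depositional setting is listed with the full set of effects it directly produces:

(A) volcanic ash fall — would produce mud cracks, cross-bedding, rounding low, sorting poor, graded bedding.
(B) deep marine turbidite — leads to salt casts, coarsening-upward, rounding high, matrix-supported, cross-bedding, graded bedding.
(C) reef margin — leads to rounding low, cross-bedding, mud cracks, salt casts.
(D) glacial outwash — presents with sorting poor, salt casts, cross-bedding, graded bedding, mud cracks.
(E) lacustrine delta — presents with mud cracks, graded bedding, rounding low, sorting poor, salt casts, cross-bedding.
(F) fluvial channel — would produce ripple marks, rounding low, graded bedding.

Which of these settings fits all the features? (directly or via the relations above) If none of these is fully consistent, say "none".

Testing each hypothesis:
(A) volcanic ash fall — salt casts ✗; rounding high ✗; sorting poor ✓; mud cracks ✓; graded bedding ✓
(B) deep marine turbidite — salt casts ✓; rounding high ✓; sorting poor ✓ (via rounding high → sorting poor); mud cracks ✓ (via matrix-supported → mud cracks); graded bedding ✓
(C) reef margin — salt casts ✓; rounding high ✗; sorting poor ✗; mud cracks ✓; graded bedding ✗
(D) glacial outwash — salt casts ✓; rounding high ✗; sorting poor ✓; mud cracks ✓; graded bedding ✓
(E) lacustrine delta — fails on rounding high (predicts rounding low, not rounding high)
(F) fluvial channel — salt casts ✗; rounding high ✗; sorting poor ✗; mud cracks ✗; graded bedding ✓
Only (B) is consistent with every observation.

B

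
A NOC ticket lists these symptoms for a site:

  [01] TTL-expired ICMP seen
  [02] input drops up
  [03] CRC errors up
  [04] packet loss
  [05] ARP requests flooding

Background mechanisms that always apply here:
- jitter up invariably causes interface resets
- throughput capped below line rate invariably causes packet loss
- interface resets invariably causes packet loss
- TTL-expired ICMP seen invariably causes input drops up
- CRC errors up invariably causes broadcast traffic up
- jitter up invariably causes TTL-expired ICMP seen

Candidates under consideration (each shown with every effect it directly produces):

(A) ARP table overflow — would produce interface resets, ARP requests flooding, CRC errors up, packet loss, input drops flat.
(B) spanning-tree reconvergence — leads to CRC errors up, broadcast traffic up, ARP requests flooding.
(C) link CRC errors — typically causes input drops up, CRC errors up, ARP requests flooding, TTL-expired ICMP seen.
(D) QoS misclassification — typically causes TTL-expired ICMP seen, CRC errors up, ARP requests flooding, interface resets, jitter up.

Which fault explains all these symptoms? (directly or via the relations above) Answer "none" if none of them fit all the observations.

D

For each candidate, compare predicted effects to what was observed:
(A) ARP table overflow — fails on TTL-expired ICMP seen, input drops up (predicts input drops flat, not input drops up)
(B) spanning-tree reconvergence — TTL-expired ICMP seen NO; input drops up NO; CRC errors up yes; packet loss NO; ARP requests flooding yes
(C) link CRC errors — TTL-expired ICMP seen yes; input drops up yes; CRC errors up yes; packet loss NO; ARP requests flooding yes
(D) QoS misclassification — TTL-expired ICMP seen yes; input drops up yes (through TTL-expired ICMP seen → input drops up); CRC errors up yes; packet loss yes (through interface resets → packet loss); ARP requests flooding yes
(D) alone accounts for all the evidence.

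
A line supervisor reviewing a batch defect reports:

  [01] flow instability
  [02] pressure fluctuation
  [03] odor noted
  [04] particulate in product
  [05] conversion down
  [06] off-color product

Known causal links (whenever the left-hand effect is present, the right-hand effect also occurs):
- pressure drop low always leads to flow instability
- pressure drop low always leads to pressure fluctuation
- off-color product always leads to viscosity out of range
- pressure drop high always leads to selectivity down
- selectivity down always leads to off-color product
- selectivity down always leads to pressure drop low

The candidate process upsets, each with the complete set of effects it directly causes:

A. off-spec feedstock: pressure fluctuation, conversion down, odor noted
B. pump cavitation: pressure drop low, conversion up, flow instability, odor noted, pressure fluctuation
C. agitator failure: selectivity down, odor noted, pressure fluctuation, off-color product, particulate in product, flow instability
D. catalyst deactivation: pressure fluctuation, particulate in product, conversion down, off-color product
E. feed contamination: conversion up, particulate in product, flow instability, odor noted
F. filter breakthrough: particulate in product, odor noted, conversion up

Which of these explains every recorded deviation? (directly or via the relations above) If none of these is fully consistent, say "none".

Checking each candidate against the observations:
(A) off-spec feedstock — does not account for flow instability, particulate in product, off-color product
(B) pump cavitation — fails on particulate in product, conversion down, off-color product (predicts conversion up, not conversion down)
(C) agitator failure — does not account for conversion down
(D) catalyst deactivation — flow instability miss; pressure fluctuation match; odor noted miss; particulate in product match; conversion down match; off-color product match
(E) feed contamination — flow instability match; pressure fluctuation miss; odor noted match; particulate in product match; conversion down miss; off-color product miss
(F) filter breakthrough — flow instability miss; pressure fluctuation miss; odor noted match; particulate in product match; conversion down miss; off-color product miss
No candidate is consistent with all observations.

none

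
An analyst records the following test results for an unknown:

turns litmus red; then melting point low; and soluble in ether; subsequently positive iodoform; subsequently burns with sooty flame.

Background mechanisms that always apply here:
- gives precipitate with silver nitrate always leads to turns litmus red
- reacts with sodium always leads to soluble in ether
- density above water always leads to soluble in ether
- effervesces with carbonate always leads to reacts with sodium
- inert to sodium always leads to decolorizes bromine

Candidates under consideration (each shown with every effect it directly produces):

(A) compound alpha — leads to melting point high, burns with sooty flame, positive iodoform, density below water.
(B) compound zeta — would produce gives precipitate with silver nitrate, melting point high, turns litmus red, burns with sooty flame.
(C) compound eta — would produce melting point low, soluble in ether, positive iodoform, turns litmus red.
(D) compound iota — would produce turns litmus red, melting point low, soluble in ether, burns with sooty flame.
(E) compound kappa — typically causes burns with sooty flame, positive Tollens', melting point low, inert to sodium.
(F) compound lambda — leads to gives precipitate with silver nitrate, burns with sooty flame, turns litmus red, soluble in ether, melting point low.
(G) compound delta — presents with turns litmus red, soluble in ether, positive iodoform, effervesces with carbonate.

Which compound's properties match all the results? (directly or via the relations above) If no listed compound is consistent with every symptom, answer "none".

none

For each candidate, compare predicted effects to what was observed:
(A) compound alpha — fails on turns litmus red, melting point low, soluble in ether (predicts melting point high, not melting point low)
(B) compound zeta — turns litmus red match; melting point low miss; soluble in ether miss; positive iodoform miss; burns with sooty flame match
(C) compound eta — turns litmus red match; melting point low match; soluble in ether match; positive iodoform match; burns with sooty flame miss
(D) compound iota — does not account for positive iodoform
(E) compound kappa — does not account for turns litmus red, soluble in ether, positive iodoform
(F) compound lambda — turns litmus red match; melting point low match; soluble in ether match; positive iodoform miss; burns with sooty flame match
(G) compound delta — turns litmus red match; melting point low miss; soluble in ether match; positive iodoform match; burns with sooty flame miss
None of the listed candidates fits everything.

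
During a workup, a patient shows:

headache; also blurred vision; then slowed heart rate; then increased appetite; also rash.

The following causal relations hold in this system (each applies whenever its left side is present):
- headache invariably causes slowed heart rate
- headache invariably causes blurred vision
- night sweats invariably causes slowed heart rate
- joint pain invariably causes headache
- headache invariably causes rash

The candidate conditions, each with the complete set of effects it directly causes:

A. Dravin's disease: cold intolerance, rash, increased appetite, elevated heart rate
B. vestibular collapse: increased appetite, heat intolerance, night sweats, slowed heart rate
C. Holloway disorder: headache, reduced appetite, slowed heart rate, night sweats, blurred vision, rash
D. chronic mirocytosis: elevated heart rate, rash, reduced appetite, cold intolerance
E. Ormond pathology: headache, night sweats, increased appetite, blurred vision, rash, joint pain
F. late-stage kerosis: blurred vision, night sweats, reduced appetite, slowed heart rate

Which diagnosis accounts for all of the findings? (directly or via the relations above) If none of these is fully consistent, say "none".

For each candidate, compare predicted effects to what was observed:
(A) Dravin's disease — fails on headache, blurred vision, slowed heart rate (predicts elevated heart rate, not slowed heart rate)
(B) vestibular collapse — headache miss; blurred vision miss; slowed heart rate match; increased appetite match; rash miss
(C) Holloway disorder — headache match; blurred vision match; slowed heart rate match; increased appetite miss; rash match
(D) chronic mirocytosis — headache miss; blurred vision miss; slowed heart rate miss; increased appetite miss; rash match
(E) Ormond pathology — headache match; blurred vision match; slowed heart rate match (through headache → slowed heart rate); increased appetite match; rash match
(F) late-stage kerosis — headache miss; blurred vision match; slowed heart rate match; increased appetite miss; rash miss
(E) alone accounts for all the evidence.

E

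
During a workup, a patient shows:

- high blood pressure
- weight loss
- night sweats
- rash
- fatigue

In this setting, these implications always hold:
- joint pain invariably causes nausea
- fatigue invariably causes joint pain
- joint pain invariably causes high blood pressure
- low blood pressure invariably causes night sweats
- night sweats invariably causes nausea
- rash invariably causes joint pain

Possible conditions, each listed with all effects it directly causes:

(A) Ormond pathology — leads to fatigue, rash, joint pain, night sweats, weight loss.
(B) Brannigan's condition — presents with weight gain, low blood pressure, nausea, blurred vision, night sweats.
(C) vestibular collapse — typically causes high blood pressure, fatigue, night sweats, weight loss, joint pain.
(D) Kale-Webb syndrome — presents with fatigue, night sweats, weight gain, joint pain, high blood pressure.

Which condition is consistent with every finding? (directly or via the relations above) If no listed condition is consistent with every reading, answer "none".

A

Testing each hypothesis:
(A) Ormond pathology — high blood pressure match (by joint pain → high blood pressure); weight loss match; night sweats match; rash match; fatigue match
(B) Brannigan's condition — fails on high blood pressure, weight loss, rash, fatigue (predicts low blood pressure, not high blood pressure; predicts weight gain, not weight loss)
(C) vestibular collapse — high blood pressure match; weight loss match; night sweats match; rash miss; fatigue match
(D) Kale-Webb syndrome — fails on weight loss, rash (predicts weight gain, not weight loss)
(A) is the only candidate with no mismatches.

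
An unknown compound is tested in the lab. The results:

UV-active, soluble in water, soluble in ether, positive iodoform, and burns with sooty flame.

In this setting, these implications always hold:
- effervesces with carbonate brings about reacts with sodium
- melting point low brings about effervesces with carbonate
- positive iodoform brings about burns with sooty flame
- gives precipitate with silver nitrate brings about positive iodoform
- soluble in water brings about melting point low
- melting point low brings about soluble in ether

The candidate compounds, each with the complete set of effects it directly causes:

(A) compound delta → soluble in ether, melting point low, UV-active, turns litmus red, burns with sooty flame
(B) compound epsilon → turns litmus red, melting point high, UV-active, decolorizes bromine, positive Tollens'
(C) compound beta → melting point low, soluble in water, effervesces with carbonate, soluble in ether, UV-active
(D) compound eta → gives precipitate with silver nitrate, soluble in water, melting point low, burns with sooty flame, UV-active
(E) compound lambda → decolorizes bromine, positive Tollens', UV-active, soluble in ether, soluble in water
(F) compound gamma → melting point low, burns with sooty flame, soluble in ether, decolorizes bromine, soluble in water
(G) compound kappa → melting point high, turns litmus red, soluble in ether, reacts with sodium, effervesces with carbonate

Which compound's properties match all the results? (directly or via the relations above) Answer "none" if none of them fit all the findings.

Checking each candidate against the observations:
(A) compound delta — UV-active ✓; soluble in water ✗; soluble in ether ✓; positive iodoform ✗; burns with sooty flame ✓
(B) compound epsilon — UV-active ✓; soluble in water ✗; soluble in ether ✗; positive iodoform ✗; burns with sooty flame ✗
(C) compound beta — UV-active ✓; soluble in water ✓; soluble in ether ✓; positive iodoform ✗; burns with sooty flame ✗
(D) compound eta — accounts for every observation (soluble in ether via melting point low → soluble in ether)
(E) compound lambda — does not account for positive iodoform, burns with sooty flame
(F) compound gamma — UV-active ✗; soluble in water ✓; soluble in ether ✓; positive iodoform ✗; burns with sooty flame ✓
(G) compound kappa — does not account for UV-active, soluble in water, positive iodoform, burns with sooty flame
(D) alone accounts for all the evidence.

D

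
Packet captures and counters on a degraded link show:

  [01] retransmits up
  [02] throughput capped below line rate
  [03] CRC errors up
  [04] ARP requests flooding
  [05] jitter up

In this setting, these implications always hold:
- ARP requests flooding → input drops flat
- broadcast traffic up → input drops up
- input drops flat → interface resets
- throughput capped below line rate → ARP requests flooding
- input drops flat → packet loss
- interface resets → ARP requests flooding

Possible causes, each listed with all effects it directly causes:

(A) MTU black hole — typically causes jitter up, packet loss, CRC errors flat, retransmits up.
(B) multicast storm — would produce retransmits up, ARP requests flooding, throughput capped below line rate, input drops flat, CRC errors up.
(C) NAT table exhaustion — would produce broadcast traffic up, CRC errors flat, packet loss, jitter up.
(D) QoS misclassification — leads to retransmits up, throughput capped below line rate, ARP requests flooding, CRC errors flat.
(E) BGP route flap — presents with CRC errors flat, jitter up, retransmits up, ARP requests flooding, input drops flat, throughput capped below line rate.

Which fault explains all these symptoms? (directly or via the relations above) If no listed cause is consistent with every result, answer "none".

none

Checking each candidate against the observations:
(A) MTU black hole — fails on throughput capped below line rate, CRC errors up, ARP requests flooding (predicts CRC errors flat, not CRC errors up)
(B) multicast storm — does not account for jitter up
(C) NAT table exhaustion — fails on retransmits up, throughput capped below line rate, CRC errors up, ARP requests flooding (predicts CRC errors flat, not CRC errors up)
(D) QoS misclassification — retransmits up ✓; throughput capped below line rate ✓; CRC errors up ✗; ARP requests flooding ✓; jitter up ✗
(E) BGP route flap — fails on CRC errors up (predicts CRC errors flat, not CRC errors up)
None of the listed candidates fits everything.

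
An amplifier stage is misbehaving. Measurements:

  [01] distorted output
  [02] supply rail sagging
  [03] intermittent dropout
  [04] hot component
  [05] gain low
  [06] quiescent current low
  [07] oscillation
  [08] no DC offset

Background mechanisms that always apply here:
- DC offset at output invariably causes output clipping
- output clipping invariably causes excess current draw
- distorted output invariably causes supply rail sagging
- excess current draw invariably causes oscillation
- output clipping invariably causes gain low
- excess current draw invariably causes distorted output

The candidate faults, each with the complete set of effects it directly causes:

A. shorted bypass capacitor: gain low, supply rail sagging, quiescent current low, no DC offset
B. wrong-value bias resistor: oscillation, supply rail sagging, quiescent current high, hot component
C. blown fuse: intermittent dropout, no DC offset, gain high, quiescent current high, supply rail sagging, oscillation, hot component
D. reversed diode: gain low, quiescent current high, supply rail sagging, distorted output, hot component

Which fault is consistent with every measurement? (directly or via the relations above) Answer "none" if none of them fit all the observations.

Checking each candidate against the observations:
(A) shorted bypass capacitor — does not account for distorted output, intermittent dropout, hot component, oscillation
(B) wrong-value bias resistor — distorted output miss; supply rail sagging match; intermittent dropout miss; hot component match; gain low miss; quiescent current low miss; oscillation match; no DC offset miss
(C) blown fuse — distorted output miss; supply rail sagging match; intermittent dropout match; hot component match; gain low miss; quiescent current low miss; oscillation match; no DC offset match
(D) reversed diode — distorted output match; supply rail sagging match; intermittent dropout miss; hot component match; gain low match; quiescent current low miss; oscillation miss; no DC offset miss
None of the listed candidates fits everything.

none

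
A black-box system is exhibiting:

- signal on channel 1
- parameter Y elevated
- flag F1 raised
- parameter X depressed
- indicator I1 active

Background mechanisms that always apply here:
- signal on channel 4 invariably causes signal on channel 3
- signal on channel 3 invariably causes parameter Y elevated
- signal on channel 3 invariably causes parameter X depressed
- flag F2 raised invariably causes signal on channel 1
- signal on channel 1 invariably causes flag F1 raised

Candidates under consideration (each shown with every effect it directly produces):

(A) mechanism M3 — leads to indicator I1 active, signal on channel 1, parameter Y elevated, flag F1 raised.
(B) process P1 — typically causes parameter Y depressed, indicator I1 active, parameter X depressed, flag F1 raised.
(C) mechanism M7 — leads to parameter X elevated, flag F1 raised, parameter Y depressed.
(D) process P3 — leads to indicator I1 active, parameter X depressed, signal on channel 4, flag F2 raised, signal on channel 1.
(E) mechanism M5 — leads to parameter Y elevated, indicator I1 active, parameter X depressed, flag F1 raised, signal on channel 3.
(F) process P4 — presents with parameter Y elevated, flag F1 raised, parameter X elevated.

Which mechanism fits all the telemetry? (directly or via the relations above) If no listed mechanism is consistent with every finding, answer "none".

D

For each candidate, compare predicted effects to what was observed:
(A) mechanism M3 — signal on channel 1 yes; parameter Y elevated yes; flag F1 raised yes; parameter X depressed NO; indicator I1 active yes
(B) process P1 — fails on signal on channel 1, parameter Y elevated (predicts parameter Y depressed, not parameter Y elevated)
(C) mechanism M7 — fails on signal on channel 1, parameter Y elevated, parameter X depressed, indicator I1 active (predicts parameter Y depressed, not parameter Y elevated; predicts parameter X elevated, not parameter X depressed)
(D) process P3 — signal on channel 1 yes; parameter Y elevated yes (through signal on channel 4 → signal on channel 3 → parameter Y elevated); flag F1 raised yes (through signal on channel 1 → flag F1 raised); parameter X depressed yes; indicator I1 active yes
(E) mechanism M5 — signal on channel 1 NO; parameter Y elevated yes; flag F1 raised yes; parameter X depressed yes; indicator I1 active yes
(F) process P4 — signal on channel 1 NO; parameter Y elevated yes; flag F1 raised yes; parameter X depressed NO; indicator I1 active NO
(D) is the only candidate with no mismatches.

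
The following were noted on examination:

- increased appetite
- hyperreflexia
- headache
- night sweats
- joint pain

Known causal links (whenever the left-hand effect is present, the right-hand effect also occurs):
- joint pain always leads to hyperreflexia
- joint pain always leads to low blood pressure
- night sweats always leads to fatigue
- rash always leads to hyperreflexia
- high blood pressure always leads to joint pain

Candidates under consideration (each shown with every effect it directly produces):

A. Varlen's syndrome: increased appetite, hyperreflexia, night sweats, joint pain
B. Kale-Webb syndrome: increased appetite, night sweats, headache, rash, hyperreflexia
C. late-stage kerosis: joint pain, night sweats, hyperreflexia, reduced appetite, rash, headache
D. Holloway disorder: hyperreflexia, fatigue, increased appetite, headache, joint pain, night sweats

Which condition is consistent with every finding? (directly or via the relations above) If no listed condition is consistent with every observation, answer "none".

For each candidate, compare predicted effects to what was observed:
(A) Varlen's syndrome — does not account for headache
(B) Kale-Webb syndrome — does not account for joint pain
(C) late-stage kerosis — increased appetite miss; hyperreflexia match; headache match; night sweats match; joint pain match
(D) Holloway disorder — accounts for every observation
(D) is the only candidate with no mismatches.

D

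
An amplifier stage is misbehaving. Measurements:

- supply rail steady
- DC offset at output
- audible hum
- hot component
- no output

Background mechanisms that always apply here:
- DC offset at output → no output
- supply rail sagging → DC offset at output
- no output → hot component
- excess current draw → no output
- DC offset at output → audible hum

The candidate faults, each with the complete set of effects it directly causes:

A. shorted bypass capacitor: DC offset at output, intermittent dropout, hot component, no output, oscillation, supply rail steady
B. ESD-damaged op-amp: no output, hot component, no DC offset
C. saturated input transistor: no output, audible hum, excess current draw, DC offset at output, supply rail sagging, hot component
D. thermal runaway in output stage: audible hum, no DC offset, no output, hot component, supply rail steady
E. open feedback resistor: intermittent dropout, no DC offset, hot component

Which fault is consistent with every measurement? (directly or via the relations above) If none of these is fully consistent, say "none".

Per-candidate check:
(A) shorted bypass capacitor — accounts for every observation (audible hum by DC offset at output → audible hum)
(B) ESD-damaged op-amp — fails on supply rail steady, DC offset at output, audible hum (predicts no DC offset, not DC offset at output)
(C) saturated input transistor — supply rail steady miss; DC offset at output match; audible hum match; hot component match; no output match
(D) thermal runaway in output stage — fails on DC offset at output (predicts no DC offset, not DC offset at output)
(E) open feedback resistor — fails on supply rail steady, DC offset at output, audible hum, no output (predicts no DC offset, not DC offset at output)
(A) alone accounts for all the evidence.

A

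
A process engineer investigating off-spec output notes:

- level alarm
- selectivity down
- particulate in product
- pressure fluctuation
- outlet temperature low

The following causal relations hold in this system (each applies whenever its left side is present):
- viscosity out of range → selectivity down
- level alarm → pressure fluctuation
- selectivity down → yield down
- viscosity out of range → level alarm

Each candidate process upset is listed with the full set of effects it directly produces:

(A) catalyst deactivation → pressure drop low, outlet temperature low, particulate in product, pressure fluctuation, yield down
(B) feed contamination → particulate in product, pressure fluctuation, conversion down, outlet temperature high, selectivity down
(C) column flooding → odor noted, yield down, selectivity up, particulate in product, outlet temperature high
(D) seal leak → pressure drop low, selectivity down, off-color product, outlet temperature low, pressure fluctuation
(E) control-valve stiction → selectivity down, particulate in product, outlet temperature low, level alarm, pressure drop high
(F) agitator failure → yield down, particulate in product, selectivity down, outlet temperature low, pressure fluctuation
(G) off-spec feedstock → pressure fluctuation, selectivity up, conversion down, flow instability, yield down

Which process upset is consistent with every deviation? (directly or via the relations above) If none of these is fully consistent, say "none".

E

Testing each hypothesis:
(A) catalyst deactivation — does not account for level alarm, selectivity down
(B) feed contamination — level alarm ✗; selectivity down ✓; particulate in product ✓; pressure fluctuation ✓; outlet temperature low ✗
(C) column flooding — fails on level alarm, selectivity down, pressure fluctuation, outlet temperature low (predicts selectivity up, not selectivity down; predicts outlet temperature high, not outlet temperature low)
(D) seal leak — does not account for level alarm, particulate in product
(E) control-valve stiction — accounts for every observation (pressure fluctuation through level alarm → pressure fluctuation)
(F) agitator failure — level alarm ✗; selectivity down ✓; particulate in product ✓; pressure fluctuation ✓; outlet temperature low ✓
(G) off-spec feedstock — level alarm ✗; selectivity down ✗; particulate in product ✗; pressure fluctuation ✓; outlet temperature low ✗
Only (E) is consistent with every observation.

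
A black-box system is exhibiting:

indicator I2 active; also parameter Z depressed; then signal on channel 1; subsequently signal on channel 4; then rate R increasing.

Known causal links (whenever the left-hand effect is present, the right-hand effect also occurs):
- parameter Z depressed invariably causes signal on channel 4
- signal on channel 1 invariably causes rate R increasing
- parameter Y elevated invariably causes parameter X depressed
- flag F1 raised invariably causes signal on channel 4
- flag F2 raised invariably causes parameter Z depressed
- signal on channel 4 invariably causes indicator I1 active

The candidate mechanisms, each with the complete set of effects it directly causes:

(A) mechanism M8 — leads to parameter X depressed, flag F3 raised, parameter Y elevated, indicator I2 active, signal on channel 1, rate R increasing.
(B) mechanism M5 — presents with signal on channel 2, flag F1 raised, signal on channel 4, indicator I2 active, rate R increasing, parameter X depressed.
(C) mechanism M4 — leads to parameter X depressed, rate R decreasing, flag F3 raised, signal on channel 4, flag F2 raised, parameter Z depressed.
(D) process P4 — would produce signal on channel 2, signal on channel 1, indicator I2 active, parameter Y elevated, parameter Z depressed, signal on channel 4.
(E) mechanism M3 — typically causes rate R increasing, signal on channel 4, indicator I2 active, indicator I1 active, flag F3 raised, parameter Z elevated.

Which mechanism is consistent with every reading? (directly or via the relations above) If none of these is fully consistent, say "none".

D

For each candidate, compare predicted effects to what was observed:
(A) mechanism M8 — indicator I2 active yes; parameter Z depressed NO; signal on channel 1 yes; signal on channel 4 NO; rate R increasing yes
(B) mechanism M5 — does not account for parameter Z depressed, signal on channel 1
(C) mechanism M4 — fails on indicator I2 active, signal on channel 1, rate R increasing (predicts rate R decreasing, not rate R increasing)
(D) process P4 — indicator I2 active yes; parameter Z depressed yes; signal on channel 1 yes; signal on channel 4 yes; rate R increasing yes (via signal on channel 1 → rate R increasing)
(E) mechanism M3 — indicator I2 active yes; parameter Z depressed NO; signal on channel 1 NO; signal on channel 4 yes; rate R increasing yes
(D) is the only candidate with no mismatches.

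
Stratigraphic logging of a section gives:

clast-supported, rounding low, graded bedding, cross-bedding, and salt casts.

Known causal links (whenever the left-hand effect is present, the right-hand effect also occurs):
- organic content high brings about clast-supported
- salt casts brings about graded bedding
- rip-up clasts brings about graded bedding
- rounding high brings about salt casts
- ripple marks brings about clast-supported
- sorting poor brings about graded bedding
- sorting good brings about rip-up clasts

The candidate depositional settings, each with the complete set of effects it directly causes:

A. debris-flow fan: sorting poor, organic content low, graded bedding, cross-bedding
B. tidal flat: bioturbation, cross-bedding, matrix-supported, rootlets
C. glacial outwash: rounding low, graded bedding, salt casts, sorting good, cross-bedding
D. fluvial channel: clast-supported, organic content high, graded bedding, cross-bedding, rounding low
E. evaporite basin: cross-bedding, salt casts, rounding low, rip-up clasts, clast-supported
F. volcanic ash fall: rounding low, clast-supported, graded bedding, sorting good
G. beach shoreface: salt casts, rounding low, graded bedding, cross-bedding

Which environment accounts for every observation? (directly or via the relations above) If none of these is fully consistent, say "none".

For each candidate, compare predicted effects to what was observed:
(A) debris-flow fan — does not account for clast-supported, rounding low, salt casts
(B) tidal flat — fails on clast-supported, rounding low, graded bedding, salt casts (predicts matrix-supported, not clast-supported)
(C) glacial outwash — does not account for clast-supported
(D) fluvial channel — does not account for salt casts
(E) evaporite basin — clast-supported +; rounding low +; graded bedding + (through salt casts → graded bedding); cross-bedding +; salt casts +
(F) volcanic ash fall — does not account for cross-bedding, salt casts
(G) beach shoreface — does not account for clast-supported
(E) is the only candidate with no mismatches.

E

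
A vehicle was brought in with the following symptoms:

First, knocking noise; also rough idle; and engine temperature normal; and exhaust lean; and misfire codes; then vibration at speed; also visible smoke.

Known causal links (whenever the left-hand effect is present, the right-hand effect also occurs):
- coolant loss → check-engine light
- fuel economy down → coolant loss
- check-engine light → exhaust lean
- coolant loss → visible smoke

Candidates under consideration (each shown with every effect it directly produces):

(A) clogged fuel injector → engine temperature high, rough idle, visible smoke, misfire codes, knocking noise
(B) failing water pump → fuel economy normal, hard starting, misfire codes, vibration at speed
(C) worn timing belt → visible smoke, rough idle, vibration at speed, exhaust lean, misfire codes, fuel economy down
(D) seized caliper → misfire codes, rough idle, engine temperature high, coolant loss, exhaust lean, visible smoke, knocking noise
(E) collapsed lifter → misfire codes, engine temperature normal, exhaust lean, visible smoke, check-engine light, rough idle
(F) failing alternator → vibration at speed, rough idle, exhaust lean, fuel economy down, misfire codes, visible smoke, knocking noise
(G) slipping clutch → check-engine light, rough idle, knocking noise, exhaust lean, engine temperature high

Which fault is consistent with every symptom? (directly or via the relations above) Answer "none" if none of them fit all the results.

Testing each hypothesis:
(A) clogged fuel injector — fails on engine temperature normal, exhaust lean, vibration at speed (predicts engine temperature high, not engine temperature normal)
(B) failing water pump — does not account for knocking noise, rough idle, engine temperature normal, exhaust lean, visible smoke
(C) worn timing belt — does not account for knocking noise, engine temperature normal
(D) seized caliper — knocking noise +; rough idle +; engine temperature normal -; exhaust lean +; misfire codes +; vibration at speed -; visible smoke +
(E) collapsed lifter — knocking noise -; rough idle +; engine temperature normal +; exhaust lean +; misfire codes +; vibration at speed -; visible smoke +
(F) failing alternator — knocking noise +; rough idle +; engine temperature normal -; exhaust lean +; misfire codes +; vibration at speed +; visible smoke +
(G) slipping clutch — fails on engine temperature normal, misfire codes, vibration at speed, visible smoke (predicts engine temperature high, not engine temperature normal)
None of the listed candidates fits everything.

none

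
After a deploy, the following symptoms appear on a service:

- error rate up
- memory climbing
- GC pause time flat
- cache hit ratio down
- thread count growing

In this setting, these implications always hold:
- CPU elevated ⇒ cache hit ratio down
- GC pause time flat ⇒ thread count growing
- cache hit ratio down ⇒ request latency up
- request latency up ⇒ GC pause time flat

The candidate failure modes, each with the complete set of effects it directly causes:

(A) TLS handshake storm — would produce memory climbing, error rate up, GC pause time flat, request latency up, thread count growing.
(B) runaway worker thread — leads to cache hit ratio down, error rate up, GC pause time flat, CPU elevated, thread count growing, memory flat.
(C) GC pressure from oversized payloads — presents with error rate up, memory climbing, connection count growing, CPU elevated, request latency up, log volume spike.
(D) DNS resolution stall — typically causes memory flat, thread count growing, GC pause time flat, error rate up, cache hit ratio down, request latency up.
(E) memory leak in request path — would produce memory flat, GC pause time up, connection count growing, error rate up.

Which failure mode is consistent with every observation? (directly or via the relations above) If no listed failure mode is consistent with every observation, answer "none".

Checking each candidate against the observations:
(A) TLS handshake storm — error rate up match; memory climbing match; GC pause time flat match; cache hit ratio down miss; thread count growing match
(B) runaway worker thread — fails on memory climbing (predicts memory flat, not memory climbing)
(C) GC pressure from oversized payloads — accounts for every observation (GC pause time flat through request latency up → GC pause time flat)
(D) DNS resolution stall — error rate up match; memory climbing miss; GC pause time flat match; cache hit ratio down match; thread count growing match
(E) memory leak in request path — fails on memory climbing, GC pause time flat, cache hit ratio down, thread count growing (predicts memory flat, not memory climbing; predicts GC pause time up, not GC pause time flat)
(C) is the only candidate with no mismatches.

C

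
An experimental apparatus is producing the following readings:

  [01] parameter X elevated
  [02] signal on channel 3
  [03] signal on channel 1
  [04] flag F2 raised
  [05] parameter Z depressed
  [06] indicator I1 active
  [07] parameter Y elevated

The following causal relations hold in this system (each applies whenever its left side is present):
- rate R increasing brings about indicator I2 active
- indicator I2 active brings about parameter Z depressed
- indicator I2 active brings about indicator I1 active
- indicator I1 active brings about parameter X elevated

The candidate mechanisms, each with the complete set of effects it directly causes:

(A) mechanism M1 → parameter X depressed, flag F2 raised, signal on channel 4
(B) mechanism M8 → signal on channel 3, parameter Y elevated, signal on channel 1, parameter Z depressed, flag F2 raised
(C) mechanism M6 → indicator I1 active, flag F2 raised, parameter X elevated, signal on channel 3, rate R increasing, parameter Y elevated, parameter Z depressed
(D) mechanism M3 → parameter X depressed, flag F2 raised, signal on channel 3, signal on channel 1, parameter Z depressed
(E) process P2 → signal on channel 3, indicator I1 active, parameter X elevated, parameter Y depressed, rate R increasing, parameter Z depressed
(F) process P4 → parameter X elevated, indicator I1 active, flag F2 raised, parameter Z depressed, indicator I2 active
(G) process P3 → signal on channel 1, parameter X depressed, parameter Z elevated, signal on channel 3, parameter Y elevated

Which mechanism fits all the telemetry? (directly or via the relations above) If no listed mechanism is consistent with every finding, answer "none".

For each candidate, compare predicted effects to what was observed:
(A) mechanism M1 — parameter X elevated -; signal on channel 3 -; signal on channel 1 -; flag F2 raised +; parameter Z depressed -; indicator I1 active -; parameter Y elevated -
(B) mechanism M8 — parameter X elevated -; signal on channel 3 +; signal on channel 1 +; flag F2 raised +; parameter Z depressed +; indicator I1 active -; parameter Y elevated +
(C) mechanism M6 — does not account for signal on channel 1
(D) mechanism M3 — parameter X elevated -; signal on channel 3 +; signal on channel 1 +; flag F2 raised +; parameter Z depressed +; indicator I1 active -; parameter Y elevated -
(E) process P2 — parameter X elevated +; signal on channel 3 +; signal on channel 1 -; flag F2 raised -; parameter Z depressed +; indicator I1 active +; parameter Y elevated -
(F) process P4 — does not account for signal on channel 3, signal on channel 1, parameter Y elevated
(G) process P3 — parameter X elevated -; signal on channel 3 +; signal on channel 1 +; flag F2 raised -; parameter Z depressed -; indicator I1 active -; parameter Y elevated +
None of the listed candidates fits everything.

none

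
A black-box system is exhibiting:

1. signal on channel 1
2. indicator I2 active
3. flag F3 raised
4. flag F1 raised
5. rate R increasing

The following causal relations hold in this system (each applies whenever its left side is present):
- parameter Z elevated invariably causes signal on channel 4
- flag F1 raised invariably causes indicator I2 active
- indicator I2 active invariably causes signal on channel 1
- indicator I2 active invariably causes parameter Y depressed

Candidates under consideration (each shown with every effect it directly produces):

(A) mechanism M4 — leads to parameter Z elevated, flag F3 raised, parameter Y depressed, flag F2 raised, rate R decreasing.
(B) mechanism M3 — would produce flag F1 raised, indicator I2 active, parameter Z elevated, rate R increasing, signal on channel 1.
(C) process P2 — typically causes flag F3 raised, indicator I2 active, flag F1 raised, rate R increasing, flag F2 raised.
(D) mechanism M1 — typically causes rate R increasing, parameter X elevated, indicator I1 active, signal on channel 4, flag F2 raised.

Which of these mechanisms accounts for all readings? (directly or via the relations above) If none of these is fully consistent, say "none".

Checking each candidate against the observations:
(A) mechanism M4 — fails on signal on channel 1, indicator I2 active, flag F1 raised, rate R increasing (predicts rate R decreasing, not rate R increasing)
(B) mechanism M3 — signal on channel 1 yes; indicator I2 active yes; flag F3 raised NO; flag F1 raised yes; rate R increasing yes
(C) process P2 — signal on channel 1 yes (by indicator I2 active → signal on channel 1); indicator I2 active yes; flag F3 raised yes; flag F1 raised yes; rate R increasing yes
(D) mechanism M1 — signal on channel 1 NO; indicator I2 active NO; flag F3 raised NO; flag F1 raised NO; rate R increasing yes
(C) is the only candidate with no mismatches.

C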